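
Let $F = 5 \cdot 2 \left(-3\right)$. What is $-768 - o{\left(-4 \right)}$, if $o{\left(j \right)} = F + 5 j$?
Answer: $-718$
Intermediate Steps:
$F = -30$ ($F = 10 \left(-3\right) = -30$)
$o{\left(j \right)} = -30 + 5 j$
$-768 - o{\left(-4 \right)} = -768 - \left(-30 + 5 \left(-4\right)\right) = -768 - \left(-30 - 20\right) = -768 - -50 = -768 + 50 = -718$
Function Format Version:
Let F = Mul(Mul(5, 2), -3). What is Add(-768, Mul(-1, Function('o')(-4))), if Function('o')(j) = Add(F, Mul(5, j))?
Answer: -718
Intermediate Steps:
F = -30 (F = Mul(10, -3) = -30)
Function('o')(j) = Add(-30, Mul(5, j))
Add(-768, Mul(-1, Function('o')(-4))) = Add(-768, Mul(-1, Add(-30, Mul(5, -4)))) = Add(-768, Mul(-1, Add(-30, -20))) = Add(-768, Mul(-1, -50)) = Add(-768, 50) = -718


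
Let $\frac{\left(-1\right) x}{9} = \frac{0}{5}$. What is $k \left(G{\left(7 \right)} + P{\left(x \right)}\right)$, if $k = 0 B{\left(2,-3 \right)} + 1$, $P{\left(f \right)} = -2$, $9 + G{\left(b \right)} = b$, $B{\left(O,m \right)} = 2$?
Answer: $-4$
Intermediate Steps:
$x = 0$ ($x = - 9 \cdot \frac{0}{5} = - 9 \cdot 0 \cdot \frac{1}{5} = \left(-9\right) 0 = 0$)
$G{\left(b \right)} = -9 + b$
$k = 1$ ($k = 0 \cdot 2 + 1 = 0 + 1 = 1$)
$k \left(G{\left(7 \right)} + P{\left(x \right)}\right) = 1 \left(\left(-9 + 7\right) - 2\right) = 1 \left(-2 - 2\right) = 1 \left(-4\right) = -4$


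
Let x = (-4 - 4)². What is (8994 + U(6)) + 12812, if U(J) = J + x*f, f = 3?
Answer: 22004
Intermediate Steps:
x = 64 (x = (-8)² = 64)
U(J) = 192 + J (U(J) = J + 64*3 = J + 192 = 192 + J)
(8994 + U(6)) + 12812 = (8994 + (192 + 6)) + 12812 = (8994 + 198) + 12812 = 9192 + 12812 = 22004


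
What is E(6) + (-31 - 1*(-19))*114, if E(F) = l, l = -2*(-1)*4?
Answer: -1360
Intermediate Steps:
l = 8 (l = 2*4 = 8)
E(F) = 8
E(6) + (-31 - 1*(-19))*114 = 8 + (-31 - 1*(-19))*114 = 8 + (-31 + 19)*114 = 8 - 12*114 = 8 - 1368 = -1360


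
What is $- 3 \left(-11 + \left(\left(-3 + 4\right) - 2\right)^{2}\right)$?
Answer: $30$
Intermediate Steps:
$- 3 \left(-11 + \left(\left(-3 + 4\right) - 2\right)^{2}\right) = - 3 \left(-11 + \left(1 - 2\right)^{2}\right) = - 3 \left(-11 + \left(-1\right)^{2}\right) = - 3 \left(-11 + 1\right) = \left(-3\right) \left(-10\right) = 30$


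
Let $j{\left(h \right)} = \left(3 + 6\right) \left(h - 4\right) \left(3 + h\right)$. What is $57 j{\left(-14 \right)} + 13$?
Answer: $101587$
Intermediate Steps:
$j{\left(h \right)} = 9 \left(-4 + h\right) \left(3 + h\right)$
$57 j{\left(-14 \right)} + 13 = 57 \left(-108 - -126 + 9 \left(-14\right)^{2}\right) + 13 = 57 \left(-108 + 126 + 9 \cdot 196\right) + 13 = 57 \left(-108 + 126 + 1764\right) + 13 = 57 \cdot 1782 + 13 = 101574 + 13 = 101587$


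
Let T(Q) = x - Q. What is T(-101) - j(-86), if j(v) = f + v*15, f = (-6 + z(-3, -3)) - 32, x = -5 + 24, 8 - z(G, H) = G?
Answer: 1437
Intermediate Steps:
z(G, H) = 8 - G
x = 19
f = -27 (f = (-6 + (8 - 1*(-3))) - 32 = (-6 + (8 + 3)) - 32 = (-6 + 11) - 32 = 5 - 32 = -27)
T(Q) = 19 - Q
j(v) = -27 + 15*v (j(v) = -27 + v*15 = -27 + 15*v)
T(-101) - j(-86) = (19 - 1*(-101)) - (-27 + 15*(-86)) = (19 + 101) - (-27 - 1290) = 120 - 1*(-1317) = 120 + 1317 = 1437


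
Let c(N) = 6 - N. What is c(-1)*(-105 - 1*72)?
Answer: -1239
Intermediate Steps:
c(-1)*(-105 - 1*72) = (6 - 1*(-1))*(-105 - 1*72) = (6 + 1)*(-105 - 72) = 7*(-177) = -1239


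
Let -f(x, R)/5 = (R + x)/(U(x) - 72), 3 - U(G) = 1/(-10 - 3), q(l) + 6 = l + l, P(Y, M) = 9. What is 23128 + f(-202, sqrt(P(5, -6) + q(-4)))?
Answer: 10354779/448 + 65*I*sqrt(5)/896 ≈ 23113.0 + 0.16221*I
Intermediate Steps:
q(l) = -6 + 2*l (q(l) = -6 + (l + l) = -6 + 2*l)
U(G) = 40/13 (U(G) = 3 - 1/(-10 - 3) = 3 - 1/(-13) = 3 - 1*(-1/13) = 3 + 1/13 = 40/13)
f(x, R) = 65*R/896 + 65*x/896 (f(x, R) = -5*(R + x)/(40/13 - 72) = -5*(R + x)/(-896/13) = -5*(R + x)*(-13)/896 = -5*(-13*R/896 - 13*x/896) = 65*R/896 + 65*x/896)
23128 + f(-202, sqrt(P(5, -6) + q(-4))) = 23128 + (65*sqrt(9 + (-6 + 2*(-4)))/896 + (65/896)*(-202)) = 23128 + (65*sqrt(9 + (-6 - 8))/896 - 6565/448) = 23128 + (65*sqrt(9 - 14)/896 - 6565/448) = 23128 + (65*sqrt(-5)/896 - 6565/448) = 23128 + (65*(I*sqrt(5))/896 - 6565/448) = 23128 + (65*I*sqrt(5)/896 - 6565/448) = 23128 + (-6565/448 + 65*I*sqrt(5)/896) = 10354779/448 + 65*I*sqrt(5)/896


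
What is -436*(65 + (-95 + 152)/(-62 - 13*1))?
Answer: -700216/25 ≈ -28009.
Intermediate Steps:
-436*(65 + (-95 + 152)/(-62 - 13*1)) = -436*(65 + 57/(-62 - 13)) = -436*(65 + 57/(-75)) = -436*(65 + 57*(-1/75)) = -436*(65 - 19/25) = -436*1606/25 = -700216/25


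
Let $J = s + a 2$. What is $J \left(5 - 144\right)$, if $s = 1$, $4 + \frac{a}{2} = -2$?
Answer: $3197$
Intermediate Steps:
$a = -12$ ($a = -8 + 2 \left(-2\right) = -8 - 4 = -12$)
$J = -23$ ($J = 1 - 24 = -23$)
$J \left(5 - 144\right) = - 23 \left(5 - 144\right) = \left(-23\right) \left(-139\right) = 3197$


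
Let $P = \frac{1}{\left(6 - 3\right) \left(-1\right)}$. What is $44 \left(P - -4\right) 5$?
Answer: $\frac{2420}{3} \approx 806.67$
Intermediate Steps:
$P = - \frac{1}{3}$ ($P = \frac{1}{3 \left(-1\right)} = \frac{1}{-3} = - \frac{1}{3} \approx -0.33333$)
$44 \left(P - -4\right) 5 = 44 \left(- \frac{1}{3} - -4\right) 5 = 44 \left(- \frac{1}{3} + 4\right) 5 = 44 \cdot \frac{11}{3} \cdot 5 = \frac{484}{3} \cdot 5 = \frac{2420}{3}$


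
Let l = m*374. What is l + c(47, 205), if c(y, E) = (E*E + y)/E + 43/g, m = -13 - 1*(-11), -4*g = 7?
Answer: -814136/1435 ≈ -567.34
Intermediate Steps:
g = -7/4 (g = -¼*7 = -7/4 ≈ -1.7500)
m = -2 (m = -13 + 11 = -2)
c(y, E) = -172/7 + (y + E²)/E (c(y, E) = (E*E + y)/E + 43/(-7/4) = (E² + y)/E + 43*(-4/7) = (y + E²)/E - 172/7 = -172/7 + (y + E²)/E)
l = -748 (l = -2*374 = -748)
l + c(47, 205) = -748 + (-172/7 + 205 + 47/205) = -748 + 259244/1435 = -814136/1435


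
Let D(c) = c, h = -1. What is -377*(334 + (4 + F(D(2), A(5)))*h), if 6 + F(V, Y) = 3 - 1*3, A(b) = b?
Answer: -126672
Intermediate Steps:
F(V, Y) = -6 (F(V, Y) = -6 + (3 - 1*3) = -6 + (3 - 3) = -6 + 0 = -6)
-377*(334 + (4 + F(D(2), A(5)))*h) = -377*(334 + (4 - 6)*(-1)) = -377*(334 - 2*(-1)) = -377*(334 + 2) = -377*336 = -126672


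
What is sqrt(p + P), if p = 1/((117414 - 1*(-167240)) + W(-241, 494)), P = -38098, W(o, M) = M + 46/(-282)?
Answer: I*sqrt(61585796913836000305)/40205845 ≈ 195.19*I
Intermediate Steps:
W(o, M) = -23/141 + M (W(o, M) = M + 46*(-1/282) = M - 23/141 = -23/141 + M)
p = 141/40205845 (p = 1/((117414 - 1*(-167240)) + (-23/141 + 494)) = 1/((117414 + 167240) + 69631/141) = 1/(284654 + 69631/141) = 1/(40205845/141) = 141/40205845 ≈ 3.5070e-6)
sqrt(p + P) = sqrt(141/40205845 - 38098) = sqrt(-1531762282669/40205845) = I*sqrt(61585796913836000305)/40205845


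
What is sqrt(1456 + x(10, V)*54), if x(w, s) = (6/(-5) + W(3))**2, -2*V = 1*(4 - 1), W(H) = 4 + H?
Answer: sqrt(81814)/5 ≈ 57.206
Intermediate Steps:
V = -3/2 (V = -(4 - 1)/2 = -3/2 ≈ -1.5000)
x(w, s) = 841/25 (x(w, s) = (6/(-5) + (4 + 3))**2 = (6*(-1/5) + 7)**2 = (-6/5 + 7)**2 = (29/5)**2 = 841/25)
sqrt(1456 + x(10, V)*54) = sqrt(1456 + (841/25)*54) = sqrt(1456 + 45414/25) = sqrt(81814/25) = sqrt(81814)/5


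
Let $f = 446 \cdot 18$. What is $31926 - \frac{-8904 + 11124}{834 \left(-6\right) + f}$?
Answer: $\frac{8045167}{252} \approx 31925.0$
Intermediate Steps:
$f = 8028$
$31926 - \frac{-8904 + 11124}{834 \left(-6\right) + f} = 31926 - \frac{-8904 + 11124}{834 \left(-6\right) + 8028} = 31926 - \frac{2220}{-5004 + 8028} = 31926 - \frac{2220}{3024} = 31926 - 2220 \cdot \frac{1}{3024} = 31926 - \frac{185}{252} = \frac{8045167}{252}$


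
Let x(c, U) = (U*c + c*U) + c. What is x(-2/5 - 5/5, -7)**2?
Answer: 8281/25 ≈ 331.24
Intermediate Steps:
x(c, U) = c + 2*U*c (x(c, U) = (U*c + U*c) + c = 2*U*c + c = c + 2*U*c)
x(-2/5 - 5/5, -7)**2 = ((-2/5 - 5/5)*(1 + 2*(-7)))**2 = ((-2*1/5 - 5*1/5)*(1 - 14))**2 = ((-2/5 - 1)*(-13))**2 = (-7/5*(-13))**2 = (91/5)**2 = 8281/25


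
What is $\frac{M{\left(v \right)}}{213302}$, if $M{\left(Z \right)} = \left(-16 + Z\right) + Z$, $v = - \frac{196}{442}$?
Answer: $- \frac{1866}{23569871} \approx -7.9169 \cdot 10^{-5}$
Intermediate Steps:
$v = - \frac{98}{221}$ ($v = \left(-196\right) \frac{1}{442} = - \frac{98}{221} \approx -0.44344$)
$M{\left(Z \right)} = -16 + 2 Z$
$\frac{M{\left(v \right)}}{213302} = \frac{-16 + 2 \left(- \frac{98}{221}\right)}{213302} = \left(-16 - \frac{196}{221}\right) \frac{1}{213302} = \left(- \frac{3732}{221}\right) \frac{1}{213302} = - \frac{1866}{23569871}$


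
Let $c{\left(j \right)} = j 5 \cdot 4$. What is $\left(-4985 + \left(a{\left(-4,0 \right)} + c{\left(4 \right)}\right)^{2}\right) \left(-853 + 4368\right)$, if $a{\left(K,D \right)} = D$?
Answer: $4973725$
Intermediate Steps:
$c{\left(j \right)} = 20 j$ ($c{\left(j \right)} = 5 j 4 = 20 j$)
$\left(-4985 + \left(a{\left(-4,0 \right)} + c{\left(4 \right)}\right)^{2}\right) \left(-853 + 4368\right) = \left(-4985 + \left(0 + 20 \cdot 4\right)^{2}\right) \left(-853 + 4368\right) = \left(-4985 + \left(0 + 80\right)^{2}\right) 3515 = \left(-4985 + 80^{2}\right) 3515 = \left(-4985 + 6400\right) 3515 = 1415 \cdot 3515 = 4973725$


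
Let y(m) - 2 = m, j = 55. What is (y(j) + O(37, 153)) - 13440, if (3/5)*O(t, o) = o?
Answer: -13128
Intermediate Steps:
y(m) = 2 + m
O(t, o) = 5*o/3
(y(j) + O(37, 153)) - 13440 = ((2 + 55) + (5/3)*153) - 13440 = (57 + 255) - 13440 = 312 - 13440 = -13128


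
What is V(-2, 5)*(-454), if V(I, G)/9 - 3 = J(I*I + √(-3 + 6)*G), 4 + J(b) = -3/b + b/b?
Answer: -49032/59 + 61290*√3/59 ≈ 968.23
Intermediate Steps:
J(b) = -3 - 3/b (J(b) = -4 + (-3/b + b/b) = -4 + (-3/b + 1) = -4 + (1 - 3/b) = -3 - 3/b)
V(I, G) = -27/(I² + G*√3) (V(I, G) = 27 + 9*(-3 - 3/(I*I + √(-3 + 6)*G)) = 27 + 9*(-3 - 3/(I² + √3*G)) = 27 + 9*(-3 - 3/(I² + G*√3)) = 27 + (-27 - 27/(I² + G*√3)) = -27/(I² + G*√3))
V(-2, 5)*(-454) = -27/((-2)² + 5*√3)*(-454) = -27/(4 + 5*√3)*(-454) = 12258/(4 + 5*√3)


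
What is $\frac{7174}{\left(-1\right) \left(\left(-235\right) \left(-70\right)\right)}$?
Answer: $- \frac{3587}{8225} \approx -0.43611$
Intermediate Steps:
$\frac{7174}{\left(-1\right) \left(\left(-235\right) \left(-70\right)\right)} = \frac{7174}{\left(-1\right) 16450} = \frac{7174}{-16450} = 7174 \left(- \frac{1}{16450}\right) = - \frac{3587}{8225}$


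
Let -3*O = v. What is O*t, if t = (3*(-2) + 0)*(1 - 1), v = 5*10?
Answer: 0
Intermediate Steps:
v = 50
t = 0 (t = (-6 + 0)*0 = -6*0 = 0)
O = -50/3 (O = -1/3*50 = -50/3 ≈ -16.667)
O*t = -50/3*0 = 0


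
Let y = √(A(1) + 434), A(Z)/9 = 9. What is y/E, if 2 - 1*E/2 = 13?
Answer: -√515/22 ≈ -1.0315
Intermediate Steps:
E = -22 (E = 4 - 2*13 = 4 - 26 = -22)
A(Z) = 81 (A(Z) = 9*9 = 81)
y = √515 (y = √(81 + 434) = √515 ≈ 22.694)
y/E = √515/(-22) = √515*(-1/22) = -√515/22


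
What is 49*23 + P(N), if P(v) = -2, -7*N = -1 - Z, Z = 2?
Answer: 1125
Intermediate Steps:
N = 3/7 (N = -(-1 - 1*2)/7 = -(-1 - 2)/7 = -⅐*(-3) = 3/7 ≈ 0.42857)
49*23 + P(N) = 49*23 - 2 = 1127 - 2 = 1125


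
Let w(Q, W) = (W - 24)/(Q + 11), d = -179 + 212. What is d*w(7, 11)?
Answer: -143/6 ≈ -23.833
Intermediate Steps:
d = 33
w(Q, W) = (-24 + W)/(11 + Q)
d*w(7, 11) = 33*((-24 + 11)/(11 + 7)) = 33*(-13/18) = -143/6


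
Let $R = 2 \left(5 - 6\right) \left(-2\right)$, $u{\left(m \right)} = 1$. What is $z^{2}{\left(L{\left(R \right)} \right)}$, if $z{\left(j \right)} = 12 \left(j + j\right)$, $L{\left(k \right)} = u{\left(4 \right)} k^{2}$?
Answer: $147456$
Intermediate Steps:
$R = 4$ ($R = 2 \left(5 - 6\right) \left(-2\right) = 2 \left(-1\right) \left(-2\right) = \left(-2\right) \left(-2\right) = 4$)
$L{\left(k \right)} = k^{2}$ ($L{\left(k \right)} = 1 k^{2} = k^{2}$)
$z{\left(j \right)} = 24 j$ ($z{\left(j \right)} = 12 \cdot 2 j = 24 j$)
$z^{2}{\left(L{\left(R \right)} \right)} = \left(24 \cdot 4^{2}\right)^{2} = \left(24 \cdot 16\right)^{2} = 384^{2} = 147456$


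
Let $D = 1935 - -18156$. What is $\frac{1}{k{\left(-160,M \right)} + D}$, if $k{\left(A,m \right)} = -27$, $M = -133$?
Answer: $\frac{1}{20064} \approx 4.984 \cdot 10^{-5}$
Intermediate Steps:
$D = 20091$ ($D = 1935 + 18156 = 20091$)
$\frac{1}{k{\left(-160,M \right)} + D} = \frac{1}{-27 + 20091} = \frac{1}{20064}$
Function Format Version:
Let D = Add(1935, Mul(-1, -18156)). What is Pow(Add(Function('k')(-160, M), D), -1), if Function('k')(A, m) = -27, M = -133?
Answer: Rational(1, 20064) ≈ 4.9840e-5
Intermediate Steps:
D = 20091 (D = Add(1935, 18156) = 20091)
Pow(Add(Function('k')(-160, M), D), -1) = Pow(Add(-27, 20091), -1) = Pow(20064, -1) = Rational(1, 20064)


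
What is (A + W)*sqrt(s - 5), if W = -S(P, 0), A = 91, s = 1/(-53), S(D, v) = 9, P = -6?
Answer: 82*I*sqrt(14098)/53 ≈ 183.7*I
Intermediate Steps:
s = -1/53 ≈ -0.018868
W = -9 (W = -1*9 = -9)
(A + W)*sqrt(s - 5) = (91 - 9)*sqrt(-1/53 - 5) = 82*sqrt(-266/53) = 82*(I*sqrt(14098)/53) = 82*I*sqrt(14098)/53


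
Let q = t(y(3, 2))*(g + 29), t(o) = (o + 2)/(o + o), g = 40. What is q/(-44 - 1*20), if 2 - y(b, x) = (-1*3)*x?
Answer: -345/512 ≈ -0.67383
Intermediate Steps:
y(b, x) = 2 + 3*x (y(b, x) = 2 - (-1*3)*x = 2 - (-3)*x = 2 + 3*x)
t(o) = (2 + o)/(2*o) (t(o) = (2 + o)/((2*o)) = (2 + o)*(1/(2*o)) = (2 + o)/(2*o))
q = 345/8 (q = ((2 + (2 + 3*2))/(2*(2 + 3*2)))*(40 + 29) = ((2 + (2 + 6))/(2*(2 + 6)))*69 = ((½)*(2 + 8)/8)*69 = ((½)*(⅛)*10)*69 = (5/8)*69 = 345/8 ≈ 43.125)
q/(-44 - 1*20) = 345/(8*(-44 - 1*20)) = 345/(8*(-44 - 20)) = (345/8)/(-64) = (345/8)*(-1/64) = -345/512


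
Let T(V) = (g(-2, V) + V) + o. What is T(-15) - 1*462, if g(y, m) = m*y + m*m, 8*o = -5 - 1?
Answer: -891/4 ≈ -222.75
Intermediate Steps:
o = -¾ (o = (-5 - 1)/8 = (⅛)*(-6) = -¾ ≈ -0.75000)
g(y, m) = m² + m*y (g(y, m) = m*y + m² = m² + m*y)
T(V) = -¾ + V + V*(-2 + V) (T(V) = (V*(V - 2) + V) - ¾ = (V*(-2 + V) + V) - ¾ = (V + V*(-2 + V)) - ¾ = -¾ + V + V*(-2 + V))
T(-15) - 1*462 = (-¾ + (-15)² - 1*(-15)) - 1*462 = (-¾ + 225 + 15) - 462 = 957/4 - 462 = -891/4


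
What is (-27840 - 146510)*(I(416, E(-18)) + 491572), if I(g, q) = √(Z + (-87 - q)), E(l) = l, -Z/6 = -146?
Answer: -85705578200 - 174350*√807 ≈ -8.5710e+10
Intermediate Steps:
Z = 876 (Z = -6*(-146) = 876)
I(g, q) = √(789 - q) (I(g, q) = √(876 + (-87 - q)) = √(789 - q))
(-27840 - 146510)*(I(416, E(-18)) + 491572) = (-27840 - 146510)*(√(789 - 1*(-18)) + 491572) = -174350*(√(789 + 18) + 491572) = -174350*(√807 + 491572) = -174350*(491572 + √807) = -85705578200 - 174350*√807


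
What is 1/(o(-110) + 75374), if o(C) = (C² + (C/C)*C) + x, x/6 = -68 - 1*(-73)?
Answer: 1/87394 ≈ 1.1442e-5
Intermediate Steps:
x = 30 (x = 6*(-68 - 1*(-73)) = 6*(-68 + 73) = 6*5 = 30)
o(C) = 30 + C + C² (o(C) = (C² + (C/C)*C) + 30 = (C² + 1*C) + 30 = (C² + C) + 30 = (C + C²) + 30 = 30 + C + C²)
1/(o(-110) + 75374) = 1/((30 - 110 + (-110)²) + 75374) = 1/((30 - 110 + 12100) + 75374) = 1/(12020 + 75374) = 1/87394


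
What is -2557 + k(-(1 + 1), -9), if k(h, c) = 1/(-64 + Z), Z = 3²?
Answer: -140636/55 ≈ -2557.0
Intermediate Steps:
Z = 9
k(h, c) = -1/55 (k(h, c) = 1/(-64 + 9) = 1/(-55) = -1/55)
-2557 + k(-(1 + 1), -9) = -2557 - 1/55 = -140636/55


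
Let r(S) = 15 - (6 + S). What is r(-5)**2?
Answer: 196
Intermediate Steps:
r(S) = 9 - S (r(S) = 15 + (-6 - S) = 9 - S)
r(-5)**2 = (9 - 1*(-5))**2 = (9 + 5)**2 = 14**2 = 196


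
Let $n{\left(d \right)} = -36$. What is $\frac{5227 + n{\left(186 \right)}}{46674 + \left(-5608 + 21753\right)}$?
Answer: $\frac{5191}{62819} \approx 0.082634$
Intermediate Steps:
$\frac{5227 + n{\left(186 \right)}}{46674 + \left(-5608 + 21753\right)} = \frac{5227 - 36}{46674 + \left(-5608 + 21753\right)} = \frac{5191}{46674 + 16145} = \frac{5191}{62819}$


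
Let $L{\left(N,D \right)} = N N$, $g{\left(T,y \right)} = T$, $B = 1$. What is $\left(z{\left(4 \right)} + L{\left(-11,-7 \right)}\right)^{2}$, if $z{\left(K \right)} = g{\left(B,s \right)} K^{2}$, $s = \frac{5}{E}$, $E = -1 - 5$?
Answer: $18769$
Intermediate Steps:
$E = -6$ ($E = -1 - 5 = -6$)
$s = - \frac{5}{6}$ ($s = \frac{5}{-6} = 5 \left(- \frac{1}{6}\right) = - \frac{5}{6} \approx -0.83333$)
$L{\left(N,D \right)} = N^{2}$
$z{\left(K \right)} = K^{2}$ ($z{\left(K \right)} = 1 K^{2} = K^{2}$)
$\left(z{\left(4 \right)} + L{\left(-11,-7 \right)}\right)^{2} = \left(4^{2} + \left(-11\right)^{2}\right)^{2} = \left(16 + 121\right)^{2} = 137^{2} = 18769$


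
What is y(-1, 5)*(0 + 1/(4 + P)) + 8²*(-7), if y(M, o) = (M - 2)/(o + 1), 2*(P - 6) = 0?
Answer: -8961/20 ≈ -448.05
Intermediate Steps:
P = 6 (P = 6 + (½)*0 = 6 + 0 = 6)
y(M, o) = (-2 + M)/(1 + o)
y(-1, 5)*(0 + 1/(4 + P)) + 8²*(-7) = ((-2 - 1)/(1 + 5))*(0 + 1/(4 + 6)) + 8²*(-7) = (-3/6)*(0 + 1/10) + 64*(-7) = ((⅙)*(-3))*(0 + ⅒) - 448 = -½*⅒ - 448 = -1/20 - 448 = -8961/20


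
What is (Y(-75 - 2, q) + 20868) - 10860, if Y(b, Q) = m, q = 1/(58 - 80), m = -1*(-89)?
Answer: 10097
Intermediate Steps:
m = 89
q = -1/22 (q = 1/(-22) = -1/22 ≈ -0.045455)
Y(b, Q) = 89
(Y(-75 - 2, q) + 20868) - 10860 = (89 + 20868) - 10860 = 20957 - 10860 = 10097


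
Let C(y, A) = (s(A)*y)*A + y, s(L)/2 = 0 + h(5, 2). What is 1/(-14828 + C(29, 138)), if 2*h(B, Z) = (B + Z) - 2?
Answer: 1/5211 ≈ 0.00019190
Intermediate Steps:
h(B, Z) = -1 + B/2 + Z/2 (h(B, Z) = ((B + Z) - 2)/2 = (-2 + B + Z)/2 = -1 + B/2 + Z/2)
s(L) = 5 (s(L) = 2*(0 + (-1 + (½)*5 + (½)*2)) = 2*(0 + (-1 + 5/2 + 1)) = 2*(0 + 5/2) = 2*(5/2) = 5)
C(y, A) = y + 5*A*y (C(y, A) = (5*y)*A + y = 5*A*y + y = y + 5*A*y)
1/(-14828 + C(29, 138)) = 1/(-14828 + 29*(1 + 5*138)) = 1/(-14828 + 29*(1 + 690)) = 1/(-14828 + 29*691) = 1/(-14828 + 20039) = 1/5211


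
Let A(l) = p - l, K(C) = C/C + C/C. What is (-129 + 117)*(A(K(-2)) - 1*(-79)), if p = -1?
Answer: -912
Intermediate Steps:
K(C) = 2 (K(C) = 1 + 1 = 2)
A(l) = -1 - l
(-129 + 117)*(A(K(-2)) - 1*(-79)) = (-129 + 117)*((-1 - 1*2) - 1*(-79)) = -12*((-1 - 2) + 79) = -12*(-3 + 79) = -12*76 = -912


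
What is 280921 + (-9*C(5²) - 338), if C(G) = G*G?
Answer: 274958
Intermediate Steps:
C(G) = G²
280921 + (-9*C(5²) - 338) = 280921 + (-9*(5²)² - 338) = 280921 + (-9*25² - 338) = 280921 + (-9*625 - 338) = 280921 + (-5625 - 338) = 280921 - 5963 = 274958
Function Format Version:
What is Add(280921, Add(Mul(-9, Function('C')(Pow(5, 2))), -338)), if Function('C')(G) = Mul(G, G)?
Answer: 274958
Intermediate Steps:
Function('C')(G) = Pow(G, 2)
Add(280921, Add(Mul(-9, Function('C')(Pow(5, 2))), -338)) = Add(280921, Add(Mul(-9, Pow(Pow(5, 2), 2)), -338)) = Add(280921, Add(Mul(-9, Pow(25, 2)), -338)) = Add(280921, Add(Mul(-9, 625), -338)) = Add(280921, Add(-5625, -338)) = Add(280921, -5963) = 274958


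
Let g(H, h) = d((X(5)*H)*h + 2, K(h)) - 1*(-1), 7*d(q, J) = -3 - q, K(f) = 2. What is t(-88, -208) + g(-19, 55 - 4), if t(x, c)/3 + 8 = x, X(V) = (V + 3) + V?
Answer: 10583/7 ≈ 1511.9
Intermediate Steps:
X(V) = 3 + 2*V (X(V) = (3 + V) + V = 3 + 2*V)
t(x, c) = -24 + 3*x
d(q, J) = -3/7 - q/7 (d(q, J) = (-3 - q)/7 = -3/7 - q/7)
g(H, h) = 2/7 - 13*H*h/7 (g(H, h) = (-3/7 - (((3 + 2*5)*H)*h + 2)/7) - 1*(-1) = (-3/7 - (((3 + 10)*H)*h + 2)/7) + 1 = (-3/7 - ((13*H)*h + 2)/7) + 1 = (-3/7 - (13*H*h + 2)/7) + 1 = (-3/7 - (2 + 13*H*h)/7) + 1 = (-3/7 + (-2/7 - 13*H*h/7)) + 1 = (-5/7 - 13*H*h/7) + 1 = 2/7 - 13*H*h/7)
t(-88, -208) + g(-19, 55 - 4) = (-24 + 3*(-88)) + (2/7 - 13/7*(-19)*(55 - 4)) = (-24 - 264) + (2/7 - 13/7*(-19)*51) = -288 + (2/7 + 12597/7) = -288 + 12599/7 = 10583/7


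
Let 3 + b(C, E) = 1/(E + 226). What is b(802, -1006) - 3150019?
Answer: -2457017161/780 ≈ -3.1500e+6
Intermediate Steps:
b(C, E) = -3 + 1/(226 + E) (b(C, E) = -3 + 1/(E + 226) = -3 + 1/(226 + E))
b(802, -1006) - 3150019 = (-677 - 3*(-1006))/(226 - 1006) - 3150019 = (-677 + 3018)/(-780) - 3150019 = -1/780*2341 - 3150019 = -2341/780 - 3150019 = -2457017161/780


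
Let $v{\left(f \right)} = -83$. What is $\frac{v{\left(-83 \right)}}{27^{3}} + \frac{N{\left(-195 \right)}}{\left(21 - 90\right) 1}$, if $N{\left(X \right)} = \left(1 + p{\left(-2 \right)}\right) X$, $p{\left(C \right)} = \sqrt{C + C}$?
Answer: $\frac{1277486}{452709} + \frac{130 i}{23} \approx 2.8219 + 5.6522 i$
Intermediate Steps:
$p{\left(C \right)} = \sqrt{2} \sqrt{C}$ ($p{\left(C \right)} = \sqrt{2 C} = \sqrt{2} \sqrt{C}$)
$N{\left(X \right)} = X \left(1 + 2 i\right)$ ($N{\left(X \right)} = \left(1 + \sqrt{2} \sqrt{-2}\right) X = \left(1 + \sqrt{2} i \sqrt{2}\right) X = \left(1 + 2 i\right) X = X \left(1 + 2 i\right)$)
$\frac{v{\left(-83 \right)}}{27^{3}} + \frac{N{\left(-195 \right)}}{\left(21 - 90\right) 1} = - \frac{83}{27^{3}} + \frac{\left(-195\right) \left(1 + 2 i\right)}{\left(21 - 90\right) 1} = - \frac{83}{19683} + \frac{-195 - 390 i}{\left(-69\right) 1} = \left(-83\right) \frac{1}{19683} + \frac{-195 - 390 i}{-69} = - \frac{83}{19683} + \left(-195 - 390 i\right) \left(- \frac{1}{69}\right) = - \frac{83}{19683} + \left(\frac{65}{23} + \frac{130 i}{23}\right) = \frac{1277486}{452709} + \frac{130 i}{23}$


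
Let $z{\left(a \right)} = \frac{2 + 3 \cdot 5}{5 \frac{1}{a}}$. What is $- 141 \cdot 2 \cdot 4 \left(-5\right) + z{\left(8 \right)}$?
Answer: $\frac{28336}{5} \approx 5667.2$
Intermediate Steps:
$z{\left(a \right)} = \frac{17 a}{5}$ ($z{\left(a \right)} = \left(2 + 15\right) \frac{a}{5} = 17 \frac{a}{5} = \frac{17 a}{5}$)
$- 141 \cdot 2 \cdot 4 \left(-5\right) + z{\left(8 \right)} = - 141 \cdot 2 \cdot 4 \left(-5\right) + \frac{17}{5} \cdot 8 = - 141 \cdot 8 \left(-5\right) + \frac{136}{5} = \left(-141\right) \left(-40\right) + \frac{136}{5} = 5640 + \frac{136}{5} = \frac{28336}{5}$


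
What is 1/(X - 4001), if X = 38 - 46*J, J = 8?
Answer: -1/4331 ≈ -0.00023089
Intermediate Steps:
X = -330 (X = 38 - 46*8 = 38 - 368 = -330)
1/(X - 4001) = 1/(-330 - 4001) = 1/(-4331) = -1/4331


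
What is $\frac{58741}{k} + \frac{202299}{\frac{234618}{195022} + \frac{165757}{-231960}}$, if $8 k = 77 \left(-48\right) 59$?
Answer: $\frac{124724615512376501087}{301142699072754} \approx 4.1417 \cdot 10^{5}$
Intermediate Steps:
$k = -27258$ ($k = \frac{77 \left(-48\right) 59}{8} = \frac{\left(-3696\right) 59}{8} = \frac{1}{8} \left(-218064\right) = -27258$)
$\frac{58741}{k} + \frac{202299}{\frac{234618}{195022} + \frac{165757}{-231960}} = \frac{58741}{-27258} + \frac{202299}{\frac{234618}{195022} + \frac{165757}{-231960}} = 58741 \left(- \frac{1}{27258}\right) + \frac{202299}{234618 \cdot \frac{1}{195022} + 165757 \left(- \frac{1}{231960}\right)} = - \frac{58741}{27258} + \frac{202299}{\frac{117309}{97511} - \frac{165757}{231960}} = - \frac{58741}{27258} + \frac{202299}{\frac{11047864813}{22618651560}} = - \frac{58741}{27258} + 202299 \cdot \frac{22618651560}{11047864813} = - \frac{58741}{27258} + \frac{4575730591936440}{11047864813} = \frac{124724615512376501087}{301142699072754}$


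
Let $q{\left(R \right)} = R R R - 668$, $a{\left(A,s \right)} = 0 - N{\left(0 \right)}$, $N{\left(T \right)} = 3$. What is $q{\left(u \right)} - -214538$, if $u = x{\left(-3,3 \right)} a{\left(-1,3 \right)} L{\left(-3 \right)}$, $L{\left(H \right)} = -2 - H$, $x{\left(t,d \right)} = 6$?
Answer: $208038$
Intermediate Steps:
$a{\left(A,s \right)} = -3$ ($a{\left(A,s \right)} = 0 - 3 = -3$)
$u = -18$ ($u = 6 \left(-3\right) \left(-2 - -3\right) = - 18 \left(-2 + 3\right) = \left(-18\right) 1 = -18$)
$q{\left(R \right)} = -668 + R^{3}$ ($q{\left(R \right)} = R^{2} R - 668 = R^{3} - 668 = -668 + R^{3}$)
$q{\left(u \right)} - -214538 = \left(-668 + \left(-18\right)^{3}\right) - -214538 = \left(-668 - 5832\right) + 214538 = -6500 + 214538 = 208038$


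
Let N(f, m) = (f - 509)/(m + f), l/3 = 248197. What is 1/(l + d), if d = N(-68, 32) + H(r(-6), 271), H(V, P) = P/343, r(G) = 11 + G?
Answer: 12348/9194417335 ≈ 1.3430e-6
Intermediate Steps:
l = 744591 (l = 3*248197 = 744591)
H(V, P) = P/343 (H(V, P) = P*(1/343) = P/343)
N(f, m) = (-509 + f)/(f + m)
d = 207667/12348 (d = (-509 - 68)/(-68 + 32) + (1/343)*271 = -577/(-36) + 271/343 = -1/36*(-577) + 271/343 = 577/36 + 271/343 = 207667/12348 ≈ 16.818)
1/(l + d) = 1/(744591 + 207667/12348) = 1/(9194417335/12348) = 12348/9194417335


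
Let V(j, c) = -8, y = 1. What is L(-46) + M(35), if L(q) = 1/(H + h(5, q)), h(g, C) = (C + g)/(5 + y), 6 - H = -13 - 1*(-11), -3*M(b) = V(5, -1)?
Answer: 74/21 ≈ 3.5238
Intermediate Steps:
M(b) = 8/3 (M(b) = -1/3*(-8) = 8/3)
H = 8 (H = 6 - (-13 - 1*(-11)) = 6 - (-13 + 11) = 6 - 1*(-2) = 6 + 2 = 8)
h(g, C) = C/6 + g/6 (h(g, C) = (C + g)/(5 + 1) = (C + g)/6 = (C + g)*(1/6) = C/6 + g/6)
L(q) = 1/(53/6 + q/6) (L(q) = 1/(8 + (q/6 + (1/6)*5)) = 1/(8 + (q/6 + 5/6)) = 1/(8 + (5/6 + q/6)) = 1/(53/6 + q/6))
L(-46) + M(35) = 6/(53 - 46) + 8/3 = 6/7 + 8/3 = 74/21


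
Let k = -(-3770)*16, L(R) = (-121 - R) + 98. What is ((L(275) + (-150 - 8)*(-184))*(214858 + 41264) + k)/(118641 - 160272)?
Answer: -7369714748/41631 ≈ -1.7702e+5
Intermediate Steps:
L(R) = -23 - R
k = 60320 (k = -1*(-60320) = 60320)
((L(275) + (-150 - 8)*(-184))*(214858 + 41264) + k)/(118641 - 160272) = (((-23 - 1*275) + (-150 - 8)*(-184))*(214858 + 41264) + 60320)/(118641 - 160272) = (((-23 - 275) - 158*(-184))*256122 + 60320)/(-41631) = ((-298 + 29072)*256122 + 60320)*(-1/41631) = (28774*256122 + 60320)*(-1/41631) = (7369654428 + 60320)*(-1/41631) = 7369714748*(-1/41631) = -7369714748/41631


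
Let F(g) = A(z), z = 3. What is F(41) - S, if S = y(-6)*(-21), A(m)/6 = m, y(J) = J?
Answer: -108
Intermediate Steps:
A(m) = 6*m
S = 126 (S = -6*(-21) = 126)
F(g) = 18 (F(g) = 6*3 = 18)
F(41) - S = 18 - 1*126 = 18 - 126 = -108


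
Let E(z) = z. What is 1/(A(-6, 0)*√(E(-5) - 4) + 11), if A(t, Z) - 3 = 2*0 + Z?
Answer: 11/202 - 9*I/202 ≈ 0.054455 - 0.044554*I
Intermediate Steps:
A(t, Z) = 3 + Z (A(t, Z) = 3 + (2*0 + Z) = 3 + (0 + Z) = 3 + Z)
1/(A(-6, 0)*√(E(-5) - 4) + 11) = 1/((3 + 0)*√(-5 - 4) + 11) = 1/(3*√(-9) + 11) = 1/(3*(3*I) + 11) = 1/(9*I + 11) = 1/(11 + 9*I) = (11 - 9*I)/202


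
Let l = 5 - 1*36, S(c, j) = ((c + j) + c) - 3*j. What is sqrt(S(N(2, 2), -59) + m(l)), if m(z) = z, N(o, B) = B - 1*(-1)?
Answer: sqrt(93) ≈ 9.6436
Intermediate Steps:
N(o, B) = 1 + B (N(o, B) = B + 1 = 1 + B)
S(c, j) = -2*j + 2*c (S(c, j) = (j + 2*c) - 3*j = -2*j + 2*c)
l = -31 (l = 5 - 36 = -31)
sqrt(S(N(2, 2), -59) + m(l)) = sqrt((-2*(-59) + 2*(1 + 2)) - 31) = sqrt((118 + 2*3) - 31) = sqrt((118 + 6) - 31) = sqrt(124 - 31) = sqrt(93)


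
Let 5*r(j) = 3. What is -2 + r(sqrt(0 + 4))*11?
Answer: 23/5 ≈ 4.6000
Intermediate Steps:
r(j) = 3/5 (r(j) = (1/5)*3 = 3/5)
-2 + r(sqrt(0 + 4))*11 = -2 + (3/5)*11 = -2 + 33/5 = 23/5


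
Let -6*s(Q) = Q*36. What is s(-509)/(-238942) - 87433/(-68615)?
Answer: 10340932838/8197502665 ≈ 1.2615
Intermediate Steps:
s(Q) = -6*Q (s(Q) = -Q*36/6 = -6*Q)
s(-509)/(-238942) - 87433/(-68615) = -6*(-509)/(-238942) - 87433/(-68615) = 3054*(-1/238942) - 87433*(-1/68615) = -1527/119471 + 87433/68615 = 10340932838/8197502665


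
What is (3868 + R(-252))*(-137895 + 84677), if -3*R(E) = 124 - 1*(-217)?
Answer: -599394334/3 ≈ -1.9980e+8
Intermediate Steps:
R(E) = -341/3 (R(E) = -(124 - 1*(-217))/3 = -(124 + 217)/3 = -⅓*341 = -341/3)
(3868 + R(-252))*(-137895 + 84677) = (3868 - 341/3)*(-137895 + 84677) = (11263/3)*(-53218) = -599394334/3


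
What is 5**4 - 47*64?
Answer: -2383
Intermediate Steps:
5**4 - 47*64 = 625 - 3008 = -2383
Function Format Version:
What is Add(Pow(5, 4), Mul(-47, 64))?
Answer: -2383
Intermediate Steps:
Add(Pow(5, 4), Mul(-47, 64)) = Add(625, -3008) = -2383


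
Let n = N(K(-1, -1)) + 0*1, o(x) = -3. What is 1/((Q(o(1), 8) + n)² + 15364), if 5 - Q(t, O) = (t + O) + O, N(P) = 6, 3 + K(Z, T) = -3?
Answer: 1/15368 ≈ 6.5070e-5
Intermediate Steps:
K(Z, T) = -6 (K(Z, T) = -3 - 3 = -6)
n = 6 (n = 6 + 0*1 = 6 + 0 = 6)
Q(t, O) = 5 - t - 2*O (Q(t, O) = 5 - ((t + O) + O) = 5 - ((O + t) + O) = 5 - (t + 2*O) = 5 + (-t - 2*O) = 5 - t - 2*O)
1/((Q(o(1), 8) + n)² + 15364) = 1/(((5 - 1*(-3) - 2*8) + 6)² + 15364) = 1/(((5 + 3 - 16) + 6)² + 15364) = 1/((-8 + 6)² + 15364) = 1/((-2)² + 15364) = 1/(4 + 15364) = 1/15368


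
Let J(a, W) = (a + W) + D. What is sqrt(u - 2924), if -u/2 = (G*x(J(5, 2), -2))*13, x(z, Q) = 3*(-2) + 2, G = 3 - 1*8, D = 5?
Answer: 2*I*sqrt(861) ≈ 58.686*I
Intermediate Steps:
J(a, W) = 5 + W + a (J(a, W) = (a + W) + 5 = (W + a) + 5 = 5 + W + a)
G = -5 (G = 3 - 8 = -5)
x(z, Q) = -4 (x(z, Q) = -6 + 2 = -4)
u = -520 (u = -2*(-5*(-4))*13 = -40*13 = -2*260 = -520)
sqrt(u - 2924) = sqrt(-520 - 2924) = sqrt(-3444) = 2*I*sqrt(861)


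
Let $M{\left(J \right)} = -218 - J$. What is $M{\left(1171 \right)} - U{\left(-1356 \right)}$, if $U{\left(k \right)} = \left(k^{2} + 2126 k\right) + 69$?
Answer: $1042662$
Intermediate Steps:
$U{\left(k \right)} = 69 + k^{2} + 2126 k$
$M{\left(1171 \right)} - U{\left(-1356 \right)} = \left(-218 - 1171\right) - \left(69 + \left(-1356\right)^{2} + 2126 \left(-1356\right)\right) = \left(-218 - 1171\right) - \left(69 + 1838736 - 2882856\right) = -1389 - -1044051 = -1389 + 1044051 = 1042662$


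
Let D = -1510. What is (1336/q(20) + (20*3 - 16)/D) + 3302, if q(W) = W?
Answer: 2543422/755 ≈ 3368.8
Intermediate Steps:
(1336/q(20) + (20*3 - 16)/D) + 3302 = (1336/20 + (20*3 - 16)/(-1510)) + 3302 = (1336*(1/20) + (60 - 16)*(-1/1510)) + 3302 = (334/5 + 44*(-1/1510)) + 3302 = (334/5 - 22/755) + 3302 = 50412/755 + 3302 = 2543422/755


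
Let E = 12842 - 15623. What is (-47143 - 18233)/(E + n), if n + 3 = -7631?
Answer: 65376/10415 ≈ 6.2771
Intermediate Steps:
n = -7634 (n = -3 - 7631 = -7634)
E = -2781
(-47143 - 18233)/(E + n) = (-47143 - 18233)/(-2781 - 7634) = -65376/(-10415) = -65376*(-1/10415) = 65376/10415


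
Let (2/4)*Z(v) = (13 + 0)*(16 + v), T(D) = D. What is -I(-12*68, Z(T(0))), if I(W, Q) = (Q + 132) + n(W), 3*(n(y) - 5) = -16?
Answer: -1643/3 ≈ -547.67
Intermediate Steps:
n(y) = -⅓ (n(y) = 5 + (⅓)*(-16) = 5 - 16/3 = -⅓)
Z(v) = 416 + 26*v (Z(v) = 2*((13 + 0)*(16 + v)) = 2*(13*(16 + v)) = 2*(208 + 13*v) = 416 + 26*v)
I(W, Q) = 395/3 + Q (I(W, Q) = (Q + 132) - ⅓ = (132 + Q) - ⅓ = 395/3 + Q)
-I(-12*68, Z(T(0))) = -(395/3 + (416 + 26*0)) = -(395/3 + (416 + 0)) = -(395/3 + 416) = -1*1643/3 = -1643/3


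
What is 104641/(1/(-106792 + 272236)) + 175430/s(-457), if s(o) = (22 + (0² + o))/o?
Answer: 1506179661850/87 ≈ 1.7312e+10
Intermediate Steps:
s(o) = (22 + o)/o (s(o) = (22 + (0 + o))/o = (22 + o)/o)
104641/(1/(-106792 + 272236)) + 175430/s(-457) = 104641/(1/(-106792 + 272236)) + 175430/(((22 - 457)/(-457))) = 104641/(1/165444) + 175430/((-1/457*(-435))) = 104641/(1/165444) + 175430/(435/457) = 104641*165444 + 175430*(457/435) = 17312225604 + 16034302/87 = 1506179661850/87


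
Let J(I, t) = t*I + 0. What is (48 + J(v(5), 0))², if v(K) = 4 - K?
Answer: 2304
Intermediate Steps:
J(I, t) = I*t (J(I, t) = I*t + 0 = I*t)
(48 + J(v(5), 0))² = (48 + (4 - 1*5)*0)² = (48 + (4 - 5)*0)² = (48 - 1*0)² = (48 + 0)² = 48² = 2304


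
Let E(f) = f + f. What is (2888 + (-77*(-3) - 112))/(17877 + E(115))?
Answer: 3007/18107 ≈ 0.16607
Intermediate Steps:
E(f) = 2*f
(2888 + (-77*(-3) - 112))/(17877 + E(115)) = (2888 + (-77*(-3) - 112))/(17877 + 2*115) = (2888 + (231 - 112))/(17877 + 230) = (2888 + 119)/18107 = 3007*(1/18107) = 3007/18107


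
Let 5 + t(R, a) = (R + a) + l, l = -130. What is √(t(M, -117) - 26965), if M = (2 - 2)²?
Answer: I*√27217 ≈ 164.98*I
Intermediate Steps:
M = 0 (M = 0² = 0)
t(R, a) = -135 + R + a (t(R, a) = -5 + ((R + a) - 130) = -5 + (-130 + R + a) = -135 + R + a)
√(t(M, -117) - 26965) = √((-135 + 0 - 117) - 26965) = √(-252 - 26965) = √(-27217) = I*√27217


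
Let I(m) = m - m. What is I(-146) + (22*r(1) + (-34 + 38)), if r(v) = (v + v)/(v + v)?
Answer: 26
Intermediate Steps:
r(v) = 1 (r(v) = (2*v)/((2*v)) = (2*v)*(1/(2*v)) = 1)
I(m) = 0
I(-146) + (22*r(1) + (-34 + 38)) = 0 + (22*1 + (-34 + 38)) = 0 + (22 + 4) = 0 + 26 = 26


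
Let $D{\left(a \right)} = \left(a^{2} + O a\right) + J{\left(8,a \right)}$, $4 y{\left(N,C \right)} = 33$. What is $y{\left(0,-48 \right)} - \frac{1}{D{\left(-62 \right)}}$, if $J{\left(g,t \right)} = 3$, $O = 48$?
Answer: $\frac{28739}{3484} \approx 8.2489$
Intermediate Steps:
$y{\left(N,C \right)} = \frac{33}{4}$ ($y{\left(N,C \right)} = \frac{1}{4} \cdot 33 = \frac{33}{4}$)
$D{\left(a \right)} = 3 + a^{2} + 48 a$ ($D{\left(a \right)} = \left(a^{2} + 48 a\right) + 3 = 3 + a^{2} + 48 a$)
$y{\left(0,-48 \right)} - \frac{1}{D{\left(-62 \right)}} = \frac{33}{4} - \frac{1}{3 + \left(-62\right)^{2} + 48 \left(-62\right)} = \frac{33}{4} - \frac{1}{3 + 3844 - 2976} = \frac{33}{4} - \frac{1}{871} = \frac{28739}{3484}$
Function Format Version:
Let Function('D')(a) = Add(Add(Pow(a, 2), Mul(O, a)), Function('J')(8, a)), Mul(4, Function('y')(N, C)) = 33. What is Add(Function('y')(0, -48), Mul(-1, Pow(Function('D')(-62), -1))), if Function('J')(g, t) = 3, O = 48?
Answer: Rational(28739, 3484) ≈ 8.2489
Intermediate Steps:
Function('y')(N, C) = Rational(33, 4) (Function('y')(N, C) = Mul(Rational(1, 4), 33) = Rational(33, 4))
Function('D')(a) = Add(3, Pow(a, 2), Mul(48, a)) (Function('D')(a) = Add(Add(Pow(a, 2), Mul(48, a)), 3) = Add(3, Pow(a, 2), Mul(48, a)))
Add(Function('y')(0, -48), Mul(-1, Pow(Function('D')(-62), -1))) = Add(Rational(33, 4), Mul(-1, Pow(Add(3, Pow(-62, 2), Mul(48, -62)), -1))) = Add(Rational(33, 4), Mul(-1, Pow(Add(3, 3844, -2976), -1))) = Add(Rational(33, 4), Mul(-1, Pow(871, -1))) = Add(Rational(33, 4), Mul(-1, Rational(1, 871))) = Add(Rational(33, 4), Rational(-1, 871)) = Rational(28739, 3484)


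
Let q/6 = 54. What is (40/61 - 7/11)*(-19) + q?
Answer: 217157/671 ≈ 323.63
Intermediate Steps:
q = 324 (q = 6*54 = 324)
(40/61 - 7/11)*(-19) + q = (40/61 - 7/11)*(-19) + 324 = (13/671)*(-19) + 324 = -247/671 + 324 = 217157/671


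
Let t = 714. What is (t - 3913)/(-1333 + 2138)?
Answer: -457/115 ≈ -3.9739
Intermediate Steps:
(t - 3913)/(-1333 + 2138) = (714 - 3913)/(-1333 + 2138) = -3199/805 = -3199*1/805 = -457/115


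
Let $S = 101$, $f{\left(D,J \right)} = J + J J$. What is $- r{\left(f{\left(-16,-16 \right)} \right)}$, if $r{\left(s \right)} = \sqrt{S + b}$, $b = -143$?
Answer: $- i \sqrt{42} \approx - 6.4807 i$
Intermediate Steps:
$f{\left(D,J \right)} = J + J^{2}$
$r{\left(s \right)} = i \sqrt{42}$ ($r{\left(s \right)} = \sqrt{101 - 143} = \sqrt{-42} = i \sqrt{42}$)
$- r{\left(f{\left(-16,-16 \right)} \right)} = - i \sqrt{42}$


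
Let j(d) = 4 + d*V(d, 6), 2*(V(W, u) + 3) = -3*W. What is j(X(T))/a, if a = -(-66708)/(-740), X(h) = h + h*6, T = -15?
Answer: 6000845/33354 ≈ 179.91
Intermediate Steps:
V(W, u) = -3 - 3*W/2 (V(W, u) = -3 + (-3*W)/2 = -3 - 3*W/2)
X(h) = 7*h (X(h) = h + 6*h = 7*h)
j(d) = 4 + d*(-3 - 3*d/2)
a = -16677/185 (a = -(-66708)*(-1)/740 = -68*981/740 = -16677/185 ≈ -90.146)
j(X(T))/a = (4 - 3*7*(-15)*(2 + 7*(-15))/2)/(-16677/185) = (4 - 3/2*(-105)*(2 - 105))*(-185/16677) = (4 - 3/2*(-105)*(-103))*(-185/16677) = (4 - 32445/2)*(-185/16677) = -32437/2*(-185/16677) = 6000845/33354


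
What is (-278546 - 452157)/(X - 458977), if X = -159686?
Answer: 730703/618663 ≈ 1.1811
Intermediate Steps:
(-278546 - 452157)/(X - 458977) = (-278546 - 452157)/(-159686 - 458977) = -730703/(-618663) = -730703*(-1/618663) = 730703/618663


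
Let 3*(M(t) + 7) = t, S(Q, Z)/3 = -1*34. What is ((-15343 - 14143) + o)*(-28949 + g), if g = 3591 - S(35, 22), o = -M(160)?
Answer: 2237605832/3 ≈ 7.4587e+8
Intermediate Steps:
S(Q, Z) = -102 (S(Q, Z) = 3*(-1*34) = 3*(-34) = -102)
M(t) = -7 + t/3
o = -139/3 (o = -(-7 + (⅓)*160) = -(-7 + 160/3) = -1*139/3 = -139/3 ≈ -46.333)
g = 3693 (g = 3591 - 1*(-102) = 3591 + 102 = 3693)
((-15343 - 14143) + o)*(-28949 + g) = ((-15343 - 14143) - 139/3)*(-28949 + 3693) = (-29486 - 139/3)*(-25256) = -88597/3*(-25256) = 2237605832/3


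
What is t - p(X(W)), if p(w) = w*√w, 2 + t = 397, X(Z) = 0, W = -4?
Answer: 395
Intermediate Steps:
t = 395 (t = -2 + 397 = 395)
p(w) = w^(3/2)
t - p(X(W)) = 395 - 0^(3/2) = 395 - 1*0 = 395 + 0 = 395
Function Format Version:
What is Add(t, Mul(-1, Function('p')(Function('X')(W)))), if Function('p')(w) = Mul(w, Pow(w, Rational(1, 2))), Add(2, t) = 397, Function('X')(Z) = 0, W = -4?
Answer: 395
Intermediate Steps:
t = 395 (t = Add(-2, 397) = 395)
Function('p')(w) = Pow(w, Rational(3, 2))
Add(t, Mul(-1, Function('p')(Function('X')(W)))) = Add(395, Mul(-1, Pow(0, Rational(3, 2)))) = Add(395, Mul(-1, 0)) = Add(395, 0) = 395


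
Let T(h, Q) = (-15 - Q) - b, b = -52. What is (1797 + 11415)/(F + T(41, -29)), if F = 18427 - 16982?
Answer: 13212/1511 ≈ 8.7439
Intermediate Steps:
T(h, Q) = 37 - Q (T(h, Q) = (-15 - Q) - 1*(-52) = (-15 - Q) + 52 = 37 - Q)
F = 1445
(1797 + 11415)/(F + T(41, -29)) = (1797 + 11415)/(1445 + (37 - 1*(-29))) = 13212/(1445 + (37 + 29)) = 13212/(1445 + 66) = 13212/1511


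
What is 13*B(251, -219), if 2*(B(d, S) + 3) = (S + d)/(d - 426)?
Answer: -7033/175 ≈ -40.189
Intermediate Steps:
B(d, S) = -3 + (S + d)/(2*(-426 + d)) (B(d, S) = -3 + ((S + d)/(d - 426))/2 = -3 + ((S + d)/(-426 + d))/2 = -3 + (S + d)/(2*(-426 + d)))
13*B(251, -219) = 13*((2556 - 219 - 5*251)/(2*(-426 + 251))) = 13*((½)*(2556 - 219 - 1255)/(-175)) = 13*((½)*(-1/175)*1082) = 13*(-541/175) = -7033/175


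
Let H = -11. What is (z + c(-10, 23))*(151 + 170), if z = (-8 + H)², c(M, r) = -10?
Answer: 112671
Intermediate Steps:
z = 361 (z = (-8 - 11)² = (-19)² = 361)
(z + c(-10, 23))*(151 + 170) = (361 - 10)*(151 + 170) = 351*321 = 112671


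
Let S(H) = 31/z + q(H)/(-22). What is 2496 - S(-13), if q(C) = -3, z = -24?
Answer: 659249/264 ≈ 2497.2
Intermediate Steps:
S(H) = -305/264 (S(H) = 31/(-24) - 3/(-22) = 31*(-1/24) - 3*(-1/22) = -31/24 + 3/22 = -305/264)
2496 - S(-13) = 2496 - 1*(-305/264) = 2496 + 305/264 = 659249/264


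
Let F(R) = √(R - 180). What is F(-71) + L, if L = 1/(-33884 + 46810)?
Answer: 1/12926 + I*√251 ≈ 7.7363e-5 + 15.843*I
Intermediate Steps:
F(R) = √(-180 + R)
L = 1/12926 ≈ 7.7363e-5
F(-71) + L = √(-180 - 71) + 1/12926 = √(-251) + 1/12926 = I*√251 + 1/12926 = 1/12926 + I*√251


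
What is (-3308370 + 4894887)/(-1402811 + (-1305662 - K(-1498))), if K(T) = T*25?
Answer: -528839/890341 ≈ -0.59397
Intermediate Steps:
K(T) = 25*T
(-3308370 + 4894887)/(-1402811 + (-1305662 - K(-1498))) = (-3308370 + 4894887)/(-1402811 + (-1305662 - 25*(-1498))) = 1586517/(-1402811 + (-1305662 - 1*(-37450))) = 1586517/(-1402811 + (-1305662 + 37450)) = 1586517/(-1402811 - 1268212) = 1586517/(-2671023) = 1586517*(-1/2671023) = -528839/890341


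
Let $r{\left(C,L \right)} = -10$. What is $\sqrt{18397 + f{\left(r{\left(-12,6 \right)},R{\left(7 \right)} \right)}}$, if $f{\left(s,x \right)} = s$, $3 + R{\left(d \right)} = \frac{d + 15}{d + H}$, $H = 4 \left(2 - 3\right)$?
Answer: $9 \sqrt{227} \approx 135.6$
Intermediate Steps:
$H = -4$ ($H = 4 \left(-1\right) = -4$)
$R{\left(d \right)} = -3 + \frac{15 + d}{-4 + d}$ ($R{\left(d \right)} = -3 + \frac{d + 15}{d - 4} = -3 + \frac{15 + d}{-4 + d}$)
$\sqrt{18397 + f{\left(r{\left(-12,6 \right)},R{\left(7 \right)} \right)}} = \sqrt{18397 - 10} = \sqrt{18387} = 9 \sqrt{227}$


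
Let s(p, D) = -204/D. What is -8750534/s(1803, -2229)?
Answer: -3250823381/34 ≈ -9.5612e+7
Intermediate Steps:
-8750534/s(1803, -2229) = -8750534/((-204/(-2229))) = -8750534/((-204*(-1/2229))) = -8750534/68/743 = -8750534*743/68 = -3250823381/34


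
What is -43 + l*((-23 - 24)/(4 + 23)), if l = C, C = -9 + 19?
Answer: -1631/27 ≈ -60.407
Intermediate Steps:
C = 10
l = 10
-43 + l*((-23 - 24)/(4 + 23)) = -43 + 10*((-23 - 24)/(4 + 23)) = -43 + 10*(-47/27) = -43 - 470/27 = -1631/27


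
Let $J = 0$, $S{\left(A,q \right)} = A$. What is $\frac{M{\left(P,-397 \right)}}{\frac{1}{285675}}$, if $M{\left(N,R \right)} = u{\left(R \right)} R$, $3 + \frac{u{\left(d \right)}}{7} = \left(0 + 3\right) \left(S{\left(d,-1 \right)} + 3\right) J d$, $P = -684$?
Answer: $2381672475$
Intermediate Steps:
$u{\left(d \right)} = -21$ ($u{\left(d \right)} = -21 + 7 \left(0 + 3\right) \left(d + 3\right) 0 d = -21 + 7 \cdot 3 \left(3 + d\right) 0 d = -21 + 7 \left(9 + 3 d\right) 0 d = -21 + 7 \cdot 0 d = -21 + 7 \cdot 0 = -21 + 0 = -21$)
$M{\left(N,R \right)} = - 21 R$
$\frac{M{\left(P,-397 \right)}}{\frac{1}{285675}} = \frac{\left(-21\right) \left(-397\right)}{\frac{1}{285675}} = 8337 \frac{1}{\frac{1}{285675}} = 8337 \cdot 285675 = 2381672475$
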